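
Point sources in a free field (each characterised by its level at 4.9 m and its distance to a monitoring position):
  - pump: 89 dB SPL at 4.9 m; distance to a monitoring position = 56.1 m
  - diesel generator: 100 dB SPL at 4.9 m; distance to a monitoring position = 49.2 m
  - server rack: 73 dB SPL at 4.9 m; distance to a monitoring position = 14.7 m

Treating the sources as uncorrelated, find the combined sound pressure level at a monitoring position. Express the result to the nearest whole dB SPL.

Apply inverse-square spreading to bring every level to the receiver, then sum 10^(L/10).
pump: 89 − 20·log₁₀(56.1/4.9) = 89 − 21.18 = 67.82 dB SPL.
diesel generator: 100 − 20·log₁₀(49.2/4.9) = 100 − 20.04 = 79.96 dB SPL.
server rack: 73 − 20·log₁₀(14.7/4.9) = 73 − 9.54 = 63.46 dB SPL.
Σ 10^(L/10) = 1.075e+08 → L_total = 10·log₁₀(1.075e+08) = 80.31 dB SPL.

80 dB SPL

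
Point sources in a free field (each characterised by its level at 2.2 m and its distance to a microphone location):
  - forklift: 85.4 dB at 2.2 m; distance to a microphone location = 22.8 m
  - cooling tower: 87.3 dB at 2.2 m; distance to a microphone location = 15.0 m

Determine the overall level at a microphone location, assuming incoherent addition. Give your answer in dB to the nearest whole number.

72 dB

Propagate each source to the receiver with L = L_ref − 20·log₁₀(r/r_ref), then add intensities.
forklift: 85.4 − 20·log₁₀(22.8/2.2) = 85.4 − 20.31 = 65.09 dB.
cooling tower: 87.3 − 20·log₁₀(15.0/2.2) = 87.3 − 16.67 = 70.63 dB.
Σ 10^(L/10) = 1.478e+07 → L_total = 10·log₁₀(1.478e+07) = 71.70 dB.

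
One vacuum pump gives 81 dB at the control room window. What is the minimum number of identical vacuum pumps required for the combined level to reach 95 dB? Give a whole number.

The shortfall is 95 − 81 = 14.0 dB, and N units add 10·log₁₀ N, so need 10·log₁₀ N ≥ 14.0.
N ≥ 10^(14.0/10) = 25.119, so N = 26.

26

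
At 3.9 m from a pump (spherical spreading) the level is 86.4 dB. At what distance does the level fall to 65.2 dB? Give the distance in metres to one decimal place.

44.8 m

Point-source spreading drops the level by 20·log₁₀(r₂/r₁); inverting, r₂/r₁ = 10^(ΔL/20).
r₂ = 3.9·10^((86.4−65.2)/20) = 3.9·10^(21.2/20) = 44.78 m.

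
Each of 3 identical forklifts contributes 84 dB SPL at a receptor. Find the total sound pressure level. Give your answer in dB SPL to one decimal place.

88.8 dB SPL

With 3 equal, uncorrelated contributions the intensity is 3× that of one unit, giving a rise of 10·log₁₀ 3.
L_total = 84 + 10·log₁₀(3) = 84 + 4.771 = 88.77 dB SPL.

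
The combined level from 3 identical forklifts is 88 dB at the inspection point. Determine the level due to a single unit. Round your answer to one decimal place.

83.2 dB

Dividing the total intensity by 3 lowers the level by 10·log₁₀ 3 = 4.771 dB: L₁ = 88 − 4.771.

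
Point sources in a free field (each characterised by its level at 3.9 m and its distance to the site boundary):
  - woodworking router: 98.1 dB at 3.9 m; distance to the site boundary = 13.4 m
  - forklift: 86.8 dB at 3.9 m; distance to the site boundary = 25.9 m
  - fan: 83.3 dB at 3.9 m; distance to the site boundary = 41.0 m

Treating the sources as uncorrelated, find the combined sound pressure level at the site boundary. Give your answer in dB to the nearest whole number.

87 dB

Apply inverse-square spreading to bring every level to the receiver, then sum 10^(L/10).
woodworking router: 98.1 − 20·log₁₀(13.4/3.9) = 98.1 − 10.72 = 87.38 dB.
forklift: 86.8 − 20·log₁₀(25.9/3.9) = 86.8 − 16.44 = 70.36 dB.
fan: 83.3 − 20·log₁₀(41.0/3.9) = 83.3 − 20.43 = 62.87 dB.
Σ 10^(L/10) = 5.597e+08 → L_total = 10·log₁₀(5.597e+08) = 87.48 dB.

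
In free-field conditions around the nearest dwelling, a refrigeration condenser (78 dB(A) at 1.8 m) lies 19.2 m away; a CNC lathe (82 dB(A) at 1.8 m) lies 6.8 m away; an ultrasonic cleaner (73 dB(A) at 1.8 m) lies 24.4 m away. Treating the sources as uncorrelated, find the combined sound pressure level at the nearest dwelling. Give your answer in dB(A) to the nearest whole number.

71 dB(A)

First find each source's level at the receiver (point-source: −20·log₁₀(r/r_ref)), then combine on an intensity basis.
refrigeration condenser: 78 − 20·log₁₀(19.2/1.8) = 78 − 20.56 = 57.44 dB(A).
CNC lathe: 82 − 20·log₁₀(6.8/1.8) = 82 − 11.54 = 70.46 dB(A).
ultrasonic cleaner: 73 − 20·log₁₀(24.4/1.8) = 73 − 22.64 = 50.36 dB(A).
Σ 10^(L/10) = 1.177e+07 → L_total = 10·log₁₀(1.177e+07) = 70.71 dB(A).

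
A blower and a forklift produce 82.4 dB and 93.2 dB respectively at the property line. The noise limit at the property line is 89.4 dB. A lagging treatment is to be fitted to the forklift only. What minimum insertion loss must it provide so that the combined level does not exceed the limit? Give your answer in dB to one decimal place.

Fixed contribution from the other source: Σ 10^(L/10) = 10^(82.4/10) = 1.738e+08 (82.40 dB).
To meet 89.4 dB overall, the treated forklift may contribute at most 10^(89.4/10) − 1.738e+08 = 6.972e+08, i.e. 88.43 dB.
Required insertion loss = 93.2 − 88.43 = 4.77 dB.

4.8 dB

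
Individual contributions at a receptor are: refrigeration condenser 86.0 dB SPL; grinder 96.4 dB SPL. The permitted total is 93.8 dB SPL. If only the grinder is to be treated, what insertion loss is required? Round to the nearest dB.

The untreated sources together contribute 10^(86.0/10) = 3.981e+08, i.e. 86.00 dB SPL.
The limit corresponds to 10^(93.8/10) = 2.399e+09; subtracting the fixed part leaves 2.001e+09 for the grinder, i.e. 93.01 dB SPL.
So the grinder must be reduced from 96.4 to 93.01 dB SPL: IL = 3.39 dB.

3 dB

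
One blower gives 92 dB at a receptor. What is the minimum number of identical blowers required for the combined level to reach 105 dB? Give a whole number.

20

Need L₁ + 10·log₁₀ N ≥ 105, i.e. log₁₀ N ≥ 1.30.
N ≥ 10^(13.0/10) = 19.953, so N = 20.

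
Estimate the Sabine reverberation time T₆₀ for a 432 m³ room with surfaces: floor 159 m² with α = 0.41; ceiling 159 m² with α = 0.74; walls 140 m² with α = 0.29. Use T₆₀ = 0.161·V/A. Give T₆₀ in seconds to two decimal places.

Summing Sᵢαᵢ: 159·0.41 + 159·0.74 + 140·0.29 = 223.45 m².
T₆₀ = 0.161 × 432 / 223.45 = 0.311 s.

0.31 s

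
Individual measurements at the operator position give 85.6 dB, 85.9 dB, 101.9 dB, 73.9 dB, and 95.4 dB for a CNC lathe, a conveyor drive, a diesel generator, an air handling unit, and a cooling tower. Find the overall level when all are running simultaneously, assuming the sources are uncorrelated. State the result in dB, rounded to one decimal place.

103.0 dB

For uncorrelated sources the intensities add, so convert each level to linear form, sum, and take 10·log₁₀ of the total.
Σ 10^(L/10) = 10^(85.6/10) + 10^(85.9/10) + 10^(101.9/10) + 10^(73.9/10) + 10^(95.4/10) = 1.973e+10.
L_total = 10·log₁₀(1.973e+10) = 102.95 dB.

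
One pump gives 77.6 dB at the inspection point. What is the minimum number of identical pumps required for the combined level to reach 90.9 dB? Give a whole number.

22

Need L₁ + 10·log₁₀ N ≥ 90.9, i.e. log₁₀ N ≥ 1.33.
N ≥ 10^(13.3/10) = 21.380, so N = 22.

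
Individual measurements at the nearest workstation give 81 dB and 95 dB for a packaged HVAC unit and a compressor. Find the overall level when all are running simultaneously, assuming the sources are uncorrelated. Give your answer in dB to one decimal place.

For uncorrelated sources the intensities add, so convert each level to linear form, sum, and take 10·log₁₀ of the total.
Σ 10^(L/10) = 10^(81/10) + 10^(95/10) = 3.288e+09.
L_total = 10·log₁₀(3.288e+09) = 95.17 dB.

95.2 dB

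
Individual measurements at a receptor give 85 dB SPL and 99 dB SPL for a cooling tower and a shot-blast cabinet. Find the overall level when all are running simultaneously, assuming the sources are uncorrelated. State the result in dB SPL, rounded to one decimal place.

Incoherent sources combine by intensity addition: L_total = 10·log₁₀(Σ 10^(L_i/10)).
Σ 10^(L/10) = 10^(85/10) + 10^(99/10) = 8.260e+09.
L_total = 10·log₁₀(8.260e+09) = 99.17 dB SPL.

99.2 dB SPL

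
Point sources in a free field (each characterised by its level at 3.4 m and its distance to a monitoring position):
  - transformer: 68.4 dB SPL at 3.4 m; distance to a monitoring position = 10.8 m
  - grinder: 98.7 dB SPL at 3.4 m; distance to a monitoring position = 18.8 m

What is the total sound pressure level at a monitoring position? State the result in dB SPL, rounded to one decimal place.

83.9 dB SPL

First find each source's level at the receiver (point-source: −20·log₁₀(r/r_ref)), then combine on an intensity basis.
transformer: 68.4 − 20·log₁₀(10.8/3.4) = 68.4 − 10.04 = 58.36 dB SPL.
grinder: 98.7 − 20·log₁₀(18.8/3.4) = 98.7 − 14.85 = 83.85 dB SPL.
Σ 10^(L/10) = 2.431e+08 → L_total = 10·log₁₀(2.431e+08) = 83.86 dB SPL.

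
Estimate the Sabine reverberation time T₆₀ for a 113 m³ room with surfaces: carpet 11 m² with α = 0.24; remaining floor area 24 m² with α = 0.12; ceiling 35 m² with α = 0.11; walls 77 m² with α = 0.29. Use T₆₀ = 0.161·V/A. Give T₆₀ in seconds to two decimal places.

A = Σ Sᵢαᵢ = 11·0.24 + 24·0.12 + 35·0.11 + 77·0.29 = 31.70 m².
T₆₀ = 0.161 × 113 / 31.70 = 0.574 s.

0.57 s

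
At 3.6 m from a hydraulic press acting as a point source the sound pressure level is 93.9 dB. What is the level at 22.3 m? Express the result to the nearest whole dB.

78 dB

Spherical spreading from a point source gives a 20·log₁₀(r₂/r₁) drop.
L₂ = 93.9 − 20·log₁₀(22.3/3.6) = 93.9 − 15.840 = 78.06 dB.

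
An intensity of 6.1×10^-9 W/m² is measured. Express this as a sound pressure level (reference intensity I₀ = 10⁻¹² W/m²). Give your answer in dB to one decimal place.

Dividing by I₀ shifts the exponent by 12: I/I₀ = 6.1×10^3.
L = 10·(0.7853 + 3) = 37.85 dB.

37.9 dB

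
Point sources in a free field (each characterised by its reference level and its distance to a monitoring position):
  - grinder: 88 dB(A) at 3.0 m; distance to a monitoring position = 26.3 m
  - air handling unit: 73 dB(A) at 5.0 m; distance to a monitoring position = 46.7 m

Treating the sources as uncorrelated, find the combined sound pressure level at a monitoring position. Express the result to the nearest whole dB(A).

Propagate each source to the receiver with L = L_ref − 20·log₁₀(r/r_ref), then add intensities.
grinder: 88 − 20·log₁₀(26.3/3.0) = 88 − 18.86 = 69.14 dB(A).
air handling unit: 73 − 20·log₁₀(46.7/5.0) = 73 − 19.41 = 53.59 dB(A).
Σ 10^(L/10) = 8.438e+06 → L_total = 10·log₁₀(8.438e+06) = 69.26 dB(A).

69 dB(A)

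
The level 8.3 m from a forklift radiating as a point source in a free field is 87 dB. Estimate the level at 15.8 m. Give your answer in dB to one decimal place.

Point-source attenuation: ΔL = 20·log₁₀(r₂/r₁) = 20·log₁₀(15.8/8.3) = 5.592 dB.
L₂ = 87 − 20·log₁₀(15.8/8.3) = 87 − 5.592 = 81.41 dB.

81.4 dB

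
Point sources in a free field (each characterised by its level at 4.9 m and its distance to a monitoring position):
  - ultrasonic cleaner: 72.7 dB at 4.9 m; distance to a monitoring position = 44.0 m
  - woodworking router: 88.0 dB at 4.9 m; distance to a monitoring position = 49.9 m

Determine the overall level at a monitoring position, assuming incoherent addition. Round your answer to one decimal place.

Apply inverse-square spreading to bring every level to the receiver, then sum 10^(L/10).
ultrasonic cleaner: 72.7 − 20·log₁₀(44.0/4.9) = 72.7 − 19.07 = 53.63 dB.
woodworking router: 88.0 − 20·log₁₀(49.9/4.9) = 88.0 − 20.16 = 67.84 dB.
Σ 10^(L/10) = 6.315e+06 → L_total = 10·log₁₀(6.315e+06) = 68.00 dB.

68.0 dB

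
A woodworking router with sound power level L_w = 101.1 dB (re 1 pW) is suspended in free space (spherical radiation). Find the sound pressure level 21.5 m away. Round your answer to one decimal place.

63.5 dB

L_p = L_w − 10·log₁₀(4π·r²) with r = 21.5 m.
4π·r² = 5809 m², 10·log₁₀ of that is 37.641 dB.
L_p = 101.1 − 37.641 = 63.46 dB.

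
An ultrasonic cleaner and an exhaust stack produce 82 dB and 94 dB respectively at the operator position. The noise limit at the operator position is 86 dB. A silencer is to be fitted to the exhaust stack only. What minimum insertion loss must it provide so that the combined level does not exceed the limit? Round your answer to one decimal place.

The untreated sources together contribute 10^(82/10) = 1.585e+08, i.e. 82.00 dB.
To meet 86 dB overall, the treated exhaust stack may contribute at most 10^(86/10) − 1.585e+08 = 2.396e+08, i.e. 83.80 dB.
Required insertion loss = 94 − 83.80 = 10.20 dB.

10.2 dB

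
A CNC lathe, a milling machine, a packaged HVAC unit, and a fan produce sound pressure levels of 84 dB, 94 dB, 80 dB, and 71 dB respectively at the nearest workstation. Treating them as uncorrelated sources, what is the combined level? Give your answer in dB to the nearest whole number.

For uncorrelated sources the intensities add, so convert each level to linear form, sum, and take 10·log₁₀ of the total.
Σ 10^(L/10) = 10^(84/10) + 10^(94/10) + 10^(80/10) + 10^(71/10) = 2.876e+09.
L_total = 10·log₁₀(2.876e+09) = 94.59 dB.

95 dB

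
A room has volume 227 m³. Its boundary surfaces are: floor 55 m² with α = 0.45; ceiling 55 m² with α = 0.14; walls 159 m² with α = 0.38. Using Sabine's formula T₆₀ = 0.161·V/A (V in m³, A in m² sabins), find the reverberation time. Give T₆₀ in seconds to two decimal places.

Summing Sᵢαᵢ: 55·0.45 + 55·0.14 + 159·0.38 = 92.87 m².
T₆₀ = 0.161·V/A = 0.161·227/92.87 = 0.394 s.

0.39 s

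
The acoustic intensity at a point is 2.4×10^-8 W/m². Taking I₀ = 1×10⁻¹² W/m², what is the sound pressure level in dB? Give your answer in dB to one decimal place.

43.8 dB

L = 10·log₁₀(I/I₀) = 10·log₁₀(2.4×10^-8/10⁻¹²) = 10·log₁₀(2.4×10^4).
L = 10·(0.3802 + 4) = 43.80 dB.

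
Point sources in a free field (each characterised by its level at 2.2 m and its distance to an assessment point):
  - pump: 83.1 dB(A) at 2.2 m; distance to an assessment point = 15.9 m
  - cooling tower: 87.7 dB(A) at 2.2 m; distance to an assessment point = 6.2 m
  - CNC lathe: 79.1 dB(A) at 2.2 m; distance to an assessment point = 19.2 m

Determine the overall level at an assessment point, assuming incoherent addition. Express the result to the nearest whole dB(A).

79 dB(A)

Propagate each source to the receiver with L = L_ref − 20·log₁₀(r/r_ref), then add intensities.
pump: 83.1 − 20·log₁₀(15.9/2.2) = 83.1 − 17.18 = 65.92 dB(A).
cooling tower: 87.7 − 20·log₁₀(6.2/2.2) = 87.7 − 9.00 = 78.70 dB(A).
CNC lathe: 79.1 − 20·log₁₀(19.2/2.2) = 79.1 − 18.82 = 60.28 dB(A).
Σ 10^(L/10) = 7.912e+07 → L_total = 10·log₁₀(7.912e+07) = 78.98 dB(A).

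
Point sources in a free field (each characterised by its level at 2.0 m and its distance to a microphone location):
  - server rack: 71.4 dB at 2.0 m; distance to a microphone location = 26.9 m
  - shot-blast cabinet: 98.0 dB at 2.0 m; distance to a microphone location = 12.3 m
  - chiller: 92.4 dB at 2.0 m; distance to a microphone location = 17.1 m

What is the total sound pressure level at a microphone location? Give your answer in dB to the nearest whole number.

83 dB

First find each source's level at the receiver (point-source: −20·log₁₀(r/r_ref)), then combine on an intensity basis.
server rack: 71.4 − 20·log₁₀(26.9/2.0) = 71.4 − 22.57 = 48.83 dB.
shot-blast cabinet: 98.0 − 20·log₁₀(12.3/2.0) = 98.0 − 15.78 = 82.22 dB.
chiller: 92.4 − 20·log₁₀(17.1/2.0) = 92.4 − 18.64 = 73.76 dB.
Σ 10^(L/10) = 1.907e+08 → L_total = 10·log₁₀(1.907e+08) = 82.80 dB.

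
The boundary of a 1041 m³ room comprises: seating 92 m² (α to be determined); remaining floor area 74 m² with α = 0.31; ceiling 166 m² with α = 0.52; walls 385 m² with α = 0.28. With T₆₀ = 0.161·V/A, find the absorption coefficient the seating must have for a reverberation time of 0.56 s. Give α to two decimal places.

Required total absorption A = 0.161·1041/0.56 = 299.29 m².
Absorption from the other surfaces = 74·0.31 + 166·0.52 + 385·0.28 = 217.06 m², so the seating must supply 82.23 m² over 92 m².
α = 82.23/92 = 0.894.

0.89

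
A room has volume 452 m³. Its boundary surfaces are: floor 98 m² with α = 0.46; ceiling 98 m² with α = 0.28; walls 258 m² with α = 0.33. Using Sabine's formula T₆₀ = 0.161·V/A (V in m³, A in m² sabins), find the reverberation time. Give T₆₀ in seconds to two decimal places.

0.46 s

Total absorption A = 98·0.46 + 98·0.28 + 258·0.33 = 157.66 m² sabins.
T₆₀ = 0.161 × 452 / 157.66 = 0.462 s.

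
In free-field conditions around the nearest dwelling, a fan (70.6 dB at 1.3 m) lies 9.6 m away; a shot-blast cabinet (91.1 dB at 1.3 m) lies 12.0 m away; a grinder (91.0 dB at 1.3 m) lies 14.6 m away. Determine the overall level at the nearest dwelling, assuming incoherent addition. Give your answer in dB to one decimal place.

74.0 dB

Apply inverse-square spreading to bring every level to the receiver, then sum 10^(L/10).
fan: 70.6 − 20·log₁₀(9.6/1.3) = 70.6 − 17.37 = 53.23 dB.
shot-blast cabinet: 91.1 − 20·log₁₀(12.0/1.3) = 91.1 − 19.30 = 71.80 dB.
grinder: 91.0 − 20·log₁₀(14.6/1.3) = 91.0 − 21.01 = 69.99 dB.
Σ 10^(L/10) = 2.531e+07 → L_total = 10·log₁₀(2.531e+07) = 74.03 dB.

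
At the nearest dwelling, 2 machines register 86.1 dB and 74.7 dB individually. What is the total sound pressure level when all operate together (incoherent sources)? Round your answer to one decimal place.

For uncorrelated sources the intensities add, so convert each level to linear form, sum, and take 10·log₁₀ of the total.
Σ 10^(L/10) = 10^(86.1/10) + 10^(74.7/10) = 4.369e+08.
L_total = 10·log₁₀(4.369e+08) = 86.40 dB.

86.4 dB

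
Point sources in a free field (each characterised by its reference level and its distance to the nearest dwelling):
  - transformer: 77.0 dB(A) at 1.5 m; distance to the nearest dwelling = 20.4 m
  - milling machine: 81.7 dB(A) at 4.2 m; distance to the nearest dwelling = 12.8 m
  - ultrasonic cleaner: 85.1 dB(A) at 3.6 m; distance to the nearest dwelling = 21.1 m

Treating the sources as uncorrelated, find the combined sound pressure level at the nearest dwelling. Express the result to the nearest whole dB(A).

Propagate each source to the receiver with L = L_ref − 20·log₁₀(r/r_ref), then add intensities.
transformer: 77.0 − 20·log₁₀(20.4/1.5) = 77.0 − 22.67 = 54.33 dB(A).
milling machine: 81.7 − 20·log₁₀(12.8/4.2) = 81.7 − 9.68 = 72.02 dB(A).
ultrasonic cleaner: 85.1 − 20·log₁₀(21.1/3.6) = 85.1 − 15.36 = 69.74 dB(A).
Σ 10^(L/10) = 2.562e+07 → L_total = 10·log₁₀(2.562e+07) = 74.09 dB(A).

74 dB(A)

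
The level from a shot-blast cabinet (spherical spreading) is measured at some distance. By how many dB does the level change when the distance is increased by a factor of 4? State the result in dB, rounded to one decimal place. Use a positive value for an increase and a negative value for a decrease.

-12.0 dB

Point-source spreading: ΔL = −20·log₁₀(r₂/r₁).
ΔL = −20·log₁₀(4) = -12.04 dB.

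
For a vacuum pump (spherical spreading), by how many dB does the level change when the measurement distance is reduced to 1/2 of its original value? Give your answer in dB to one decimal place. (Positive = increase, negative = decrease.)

+6.0 dB

A point source loses 6 dB per doubling of distance; generally ΔL = −20·log₁₀(r₂/r₁).
ΔL = −20·log₁₀(0.5) = +6.02 dB.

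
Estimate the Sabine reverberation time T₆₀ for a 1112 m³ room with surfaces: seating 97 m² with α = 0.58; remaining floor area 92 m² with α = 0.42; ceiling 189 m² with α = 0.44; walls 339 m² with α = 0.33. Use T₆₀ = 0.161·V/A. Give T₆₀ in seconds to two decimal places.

0.62 s

Total absorption A = 97·0.58 + 92·0.42 + 189·0.44 + 339·0.33 = 289.93 m² sabins.
T₆₀ = 0.161 × 1112 / 289.93 = 0.618 s.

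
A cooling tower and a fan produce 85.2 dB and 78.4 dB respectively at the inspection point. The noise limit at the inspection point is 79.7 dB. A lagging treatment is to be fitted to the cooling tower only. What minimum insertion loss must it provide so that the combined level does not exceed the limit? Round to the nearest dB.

11 dB

Fixed contribution from the other source: Σ 10^(L/10) = 10^(78.4/10) = 6.918e+07 (78.40 dB).
The limit corresponds to 10^(79.7/10) = 9.333e+07; subtracting the fixed part leaves 2.414e+07 for the cooling tower, i.e. 73.83 dB.
Required insertion loss = 85.2 − 73.83 = 11.37 dB.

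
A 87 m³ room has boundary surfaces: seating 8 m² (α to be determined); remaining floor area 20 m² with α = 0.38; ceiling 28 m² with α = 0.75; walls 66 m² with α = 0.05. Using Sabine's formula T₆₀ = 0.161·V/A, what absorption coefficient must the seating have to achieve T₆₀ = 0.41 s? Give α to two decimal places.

A = 0.161·V/T₆₀ = 0.161·87/0.41 = 34.16 m² sabins.
Absorption from the other surfaces = 20·0.38 + 28·0.75 + 66·0.05 = 31.90 m², so the seating must supply 2.26 m² over 8 m².
α = 2.26/8 = 0.283.

0.28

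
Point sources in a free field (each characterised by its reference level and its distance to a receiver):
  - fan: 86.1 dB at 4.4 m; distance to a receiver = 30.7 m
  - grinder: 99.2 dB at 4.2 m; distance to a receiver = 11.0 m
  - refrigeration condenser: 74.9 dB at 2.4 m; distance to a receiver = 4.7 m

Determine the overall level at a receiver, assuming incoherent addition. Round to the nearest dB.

91 dB

Propagate each source to the receiver with L = L_ref − 20·log₁₀(r/r_ref), then add intensities.
fan: 86.1 − 20·log₁₀(30.7/4.4) = 86.1 − 16.87 = 69.23 dB.
grinder: 99.2 − 20·log₁₀(11.0/4.2) = 99.2 − 8.36 = 90.84 dB.
refrigeration condenser: 74.9 − 20·log₁₀(4.7/2.4) = 74.9 − 5.84 = 69.06 dB.
Σ 10^(L/10) = 1.229e+09 → L_total = 10·log₁₀(1.229e+09) = 90.90 dB.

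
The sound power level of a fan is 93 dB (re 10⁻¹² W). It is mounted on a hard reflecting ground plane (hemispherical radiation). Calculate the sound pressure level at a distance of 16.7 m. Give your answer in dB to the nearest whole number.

The power spreads over a hemisphere of area 2π·r², so L_p = L_w − 10·log₁₀(2π·r²).
2π·r² = 1752 m², 10·log₁₀ of that is 32.436 dB.
L_p = 93 − 32.436 = 60.56 dB.

61 dB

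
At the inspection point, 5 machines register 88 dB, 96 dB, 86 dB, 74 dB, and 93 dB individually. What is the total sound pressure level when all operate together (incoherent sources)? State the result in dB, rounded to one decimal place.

For uncorrelated sources the intensities add, so convert each level to linear form, sum, and take 10·log₁₀ of the total.
Σ 10^(L/10) = 10^(88/10) + 10^(96/10) + 10^(86/10) + 10^(74/10) + 10^(93/10) = 7.031e+09.
L_total = 10·log₁₀(7.031e+09) = 98.47 dB.

98.5 dB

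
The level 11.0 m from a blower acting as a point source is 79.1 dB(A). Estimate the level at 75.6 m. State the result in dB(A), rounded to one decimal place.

Point-source attenuation: ΔL = 20·log₁₀(r₂/r₁) = 20·log₁₀(75.6/11.0) = 16.743 dB.
L₂ = 79.1 − 20·log₁₀(75.6/11.0) = 79.1 − 16.743 = 62.36 dB(A).

62.4 dB(A)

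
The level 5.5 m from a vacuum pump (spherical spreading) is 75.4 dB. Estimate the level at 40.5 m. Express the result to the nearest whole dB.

For a point source, L₂ = L₁ − 20·log₁₀(r₂/r₁).
L₂ = 75.4 − 20·log₁₀(40.5/5.5) = 75.4 − 17.342 = 58.06 dB.

58 dB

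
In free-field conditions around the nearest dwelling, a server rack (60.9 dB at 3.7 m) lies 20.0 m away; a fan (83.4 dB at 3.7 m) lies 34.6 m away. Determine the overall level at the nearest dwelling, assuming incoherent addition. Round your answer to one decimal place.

64.1 dB

Propagate each source to the receiver with L = L_ref − 20·log₁₀(r/r_ref), then add intensities.
server rack: 60.9 − 20·log₁₀(20.0/3.7) = 60.9 − 14.66 = 46.24 dB.
fan: 83.4 − 20·log₁₀(34.6/3.7) = 83.4 − 19.42 = 63.98 dB.
Σ 10^(L/10) = 2.544e+06 → L_total = 10·log₁₀(2.544e+06) = 64.05 dB.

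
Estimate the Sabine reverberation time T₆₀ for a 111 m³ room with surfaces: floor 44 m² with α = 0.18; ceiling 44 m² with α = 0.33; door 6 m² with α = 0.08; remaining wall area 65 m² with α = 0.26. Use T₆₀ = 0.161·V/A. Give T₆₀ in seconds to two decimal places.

Total absorption A = 44·0.18 + 44·0.33 + 6·0.08 + 65·0.26 = 39.82 m² sabins.
T₆₀ = 0.161 × 111 / 39.82 = 0.449 s.

0.45 s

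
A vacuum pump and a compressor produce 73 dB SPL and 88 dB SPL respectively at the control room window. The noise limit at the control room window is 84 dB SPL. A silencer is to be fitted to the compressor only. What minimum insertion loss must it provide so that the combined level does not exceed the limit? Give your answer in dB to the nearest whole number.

The untreated sources together contribute 10^(73/10) = 1.995e+07, i.e. 73.00 dB SPL.
The limit corresponds to 10^(84/10) = 2.512e+08; subtracting the fixed part leaves 2.312e+08 for the compressor, i.e. 83.64 dB SPL.
Required insertion loss = 88 − 83.64 = 4.36 dB.

4 dB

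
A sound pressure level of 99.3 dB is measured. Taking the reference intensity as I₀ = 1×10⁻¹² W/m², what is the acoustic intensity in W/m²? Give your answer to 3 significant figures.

L = 10·log₁₀(I/I₀) ⇒ I = I₀·10^(L/10) = 10⁻¹² × 10^9.93.

0.00851 W/m²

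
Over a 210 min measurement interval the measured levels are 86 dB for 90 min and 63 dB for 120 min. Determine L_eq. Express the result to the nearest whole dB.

82 dB

The energy average is taken in the linear domain: L_eq = 10·log₁₀[(Σ tᵢ·10^(Lᵢ/10))/T], T = 210 min.
Σ tᵢ·10^(Lᵢ/10) = 90·10^(86/10) + 120·10^(63/10) = 3.607e+10.
L_eq = 10·log₁₀(3.607e+10/210) = 82.35 dB.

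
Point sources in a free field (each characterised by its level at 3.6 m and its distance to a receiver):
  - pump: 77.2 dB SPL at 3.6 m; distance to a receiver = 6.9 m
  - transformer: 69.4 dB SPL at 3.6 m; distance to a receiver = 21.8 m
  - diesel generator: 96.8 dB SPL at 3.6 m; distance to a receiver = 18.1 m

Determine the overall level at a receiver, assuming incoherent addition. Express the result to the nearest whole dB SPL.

83 dB SPL

Propagate each source to the receiver with L = L_ref − 20·log₁₀(r/r_ref), then add intensities.
pump: 77.2 − 20·log₁₀(6.9/3.6) = 77.2 − 5.65 = 71.55 dB SPL.
transformer: 69.4 − 20·log₁₀(21.8/3.6) = 69.4 − 15.64 = 53.76 dB SPL.
diesel generator: 96.8 − 20·log₁₀(18.1/3.6) = 96.8 − 14.03 = 82.77 dB SPL.
Σ 10^(L/10) = 2.039e+08 → L_total = 10·log₁₀(2.039e+08) = 83.09 dB SPL.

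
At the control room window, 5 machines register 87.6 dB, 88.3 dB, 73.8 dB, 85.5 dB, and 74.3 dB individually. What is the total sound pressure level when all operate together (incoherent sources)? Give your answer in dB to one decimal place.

92.2 dB

Incoherent sources combine by intensity addition: L_total = 10·log₁₀(Σ 10^(L_i/10)).
Σ 10^(L/10) = 10^(87.6/10) + 10^(88.3/10) + 10^(73.8/10) + 10^(85.5/10) + 10^(74.3/10) = 1.657e+09.
L_total = 10·log₁₀(1.657e+09) = 92.19 dB.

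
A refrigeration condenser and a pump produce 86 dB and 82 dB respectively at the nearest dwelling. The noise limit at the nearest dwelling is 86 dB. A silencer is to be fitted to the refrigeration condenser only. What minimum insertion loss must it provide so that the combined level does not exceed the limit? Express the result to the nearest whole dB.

The untreated sources together contribute 10^(82/10) = 1.585e+08, i.e. 82.00 dB.
The limit corresponds to 10^(86/10) = 3.981e+08; subtracting the fixed part leaves 2.396e+08 for the refrigeration condenser, i.e. 83.80 dB.
So the refrigeration condenser must be reduced from 86 to 83.80 dB: IL = 2.20 dB.

2 dB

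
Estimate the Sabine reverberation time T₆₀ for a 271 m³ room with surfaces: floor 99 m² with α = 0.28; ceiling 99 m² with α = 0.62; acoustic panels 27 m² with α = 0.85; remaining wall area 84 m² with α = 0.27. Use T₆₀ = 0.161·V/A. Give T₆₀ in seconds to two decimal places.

0.32 s

Total absorption A = 99·0.28 + 99·0.62 + 27·0.85 + 84·0.27 = 134.73 m² sabins.
T₆₀ = 0.161 × 271 / 134.73 = 0.324 s.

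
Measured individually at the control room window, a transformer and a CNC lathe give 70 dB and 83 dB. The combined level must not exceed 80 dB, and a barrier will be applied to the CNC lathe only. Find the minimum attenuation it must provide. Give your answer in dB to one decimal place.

3.5 dB

Everything except the CNC lathe sums to 10^(70/10) = 1.000e+07 in linear terms, 70.00 dB.
To meet 80 dB overall, the treated CNC lathe may contribute at most 10^(80/10) − 1.000e+07 = 9.000e+07, i.e. 79.54 dB.
So the CNC lathe must be reduced from 83 to 79.54 dB: IL = 3.46 dB.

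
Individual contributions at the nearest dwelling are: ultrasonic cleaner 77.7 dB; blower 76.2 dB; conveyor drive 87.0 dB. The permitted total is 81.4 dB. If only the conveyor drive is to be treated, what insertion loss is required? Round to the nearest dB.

Everything except the conveyor drive sums to 10^(77.7/10) + 10^(76.2/10) = 1.006e+08 in linear terms, 80.02 dB.
The limit corresponds to 10^(81.4/10) = 1.380e+08; subtracting the fixed part leaves 3.747e+07 for the conveyor drive, i.e. 75.74 dB.
Required insertion loss = 87.0 − 75.74 = 11.26 dB.

11 dB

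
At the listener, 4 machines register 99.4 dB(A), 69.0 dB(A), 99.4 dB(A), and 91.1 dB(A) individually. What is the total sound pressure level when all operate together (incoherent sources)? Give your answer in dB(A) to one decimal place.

102.7 dB(A)

For uncorrelated sources the intensities add, so convert each level to linear form, sum, and take 10·log₁₀ of the total.
Σ 10^(L/10) = 10^(99.4/10) + 10^(69.0/10) + 10^(99.4/10) + 10^(91.1/10) = 1.872e+10.
L_total = 10·log₁₀(1.872e+10) = 102.72 dB(A).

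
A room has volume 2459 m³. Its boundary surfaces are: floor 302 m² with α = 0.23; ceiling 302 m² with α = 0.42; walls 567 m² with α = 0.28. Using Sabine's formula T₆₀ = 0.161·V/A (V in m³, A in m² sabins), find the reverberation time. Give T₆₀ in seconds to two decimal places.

Total absorption A = 302·0.23 + 302·0.42 + 567·0.28 = 355.06 m² sabins.
T₆₀ = 0.161·V/A = 0.161·2459/355.06 = 1.115 s.

1.12 s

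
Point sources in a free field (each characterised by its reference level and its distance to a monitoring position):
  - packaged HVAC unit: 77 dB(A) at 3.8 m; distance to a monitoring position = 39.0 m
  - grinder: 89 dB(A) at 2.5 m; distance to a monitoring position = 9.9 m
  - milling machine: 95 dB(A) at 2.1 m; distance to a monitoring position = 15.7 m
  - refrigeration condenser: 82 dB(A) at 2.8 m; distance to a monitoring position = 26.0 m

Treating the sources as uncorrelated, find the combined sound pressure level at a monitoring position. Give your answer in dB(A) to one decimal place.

Apply inverse-square spreading to bring every level to the receiver, then sum 10^(L/10).
packaged HVAC unit: 77 − 20·log₁₀(39.0/3.8) = 77 − 20.23 = 56.77 dB(A).
grinder: 89 − 20·log₁₀(9.9/2.5) = 89 − 11.95 = 77.05 dB(A).
milling machine: 95 − 20·log₁₀(15.7/2.1) = 95 − 17.47 = 77.53 dB(A).
refrigeration condenser: 82 − 20·log₁₀(26.0/2.8) = 82 − 19.36 = 62.64 dB(A).
Σ 10^(L/10) = 1.095e+08 → L_total = 10·log₁₀(1.095e+08) = 80.40 dB(A).

80.4 dB(A)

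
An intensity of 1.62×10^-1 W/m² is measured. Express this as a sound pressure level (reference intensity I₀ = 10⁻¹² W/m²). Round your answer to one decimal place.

I/I₀ = 1.62×10^-1/10⁻¹² = 1.62×10^11, and L = 10·log₁₀(I/I₀).
L = 10·(0.2095 + 11) = 112.10 dB.

112.1 dB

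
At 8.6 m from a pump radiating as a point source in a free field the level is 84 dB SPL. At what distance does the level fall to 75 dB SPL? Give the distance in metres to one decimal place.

For a point source L₁ − L₂ = 20·log₁₀(r₂/r₁), so r₂ = r₁·10^((L₁−L₂)/20).
r₂ = 8.6·10^((84−75)/20) = 8.6·10^(9.0/20) = 24.24 m.

24.2 m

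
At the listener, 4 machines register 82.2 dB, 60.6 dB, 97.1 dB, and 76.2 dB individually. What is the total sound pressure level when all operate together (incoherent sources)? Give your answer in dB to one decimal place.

For uncorrelated sources the intensities add, so convert each level to linear form, sum, and take 10·log₁₀ of the total.
Σ 10^(L/10) = 10^(82.2/10) + 10^(60.6/10) + 10^(97.1/10) + 10^(76.2/10) = 5.337e+09.
L_total = 10·log₁₀(5.337e+09) = 97.27 dB.

97.3 dB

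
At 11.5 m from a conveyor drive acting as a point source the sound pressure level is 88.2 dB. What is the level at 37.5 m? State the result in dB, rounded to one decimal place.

77.9 dB

For a point source, L₂ = L₁ − 20·log₁₀(r₂/r₁).
L₂ = 88.2 − 20·log₁₀(37.5/11.5) = 88.2 − 10.267 = 77.93 dB.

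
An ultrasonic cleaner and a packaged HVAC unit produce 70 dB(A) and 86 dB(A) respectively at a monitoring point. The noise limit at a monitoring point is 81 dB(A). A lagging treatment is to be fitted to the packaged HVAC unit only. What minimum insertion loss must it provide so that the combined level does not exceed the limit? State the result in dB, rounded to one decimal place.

5.4 dB

The untreated sources together contribute 10^(70/10) = 1.000e+07, i.e. 70.00 dB(A).
To meet 81 dB(A) overall, the treated packaged HVAC unit may contribute at most 10^(81/10) − 1.000e+07 = 1.159e+08, i.e. 80.64 dB(A).
So the packaged HVAC unit must be reduced from 86 to 80.64 dB(A): IL = 5.36 dB.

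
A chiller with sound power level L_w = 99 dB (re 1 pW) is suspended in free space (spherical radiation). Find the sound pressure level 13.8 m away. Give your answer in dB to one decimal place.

Free-field spherical radiation: L_p = L_w − 10·log₁₀(4π·r²), r = 13.8 m.
4π·r² = 2393 m², 10·log₁₀ of that is 33.790 dB.
L_p = 99 − 33.790 = 65.21 dB.

65.2 dB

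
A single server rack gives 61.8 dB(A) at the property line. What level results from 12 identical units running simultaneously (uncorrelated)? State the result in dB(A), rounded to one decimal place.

72.6 dB(A)

With 12 equal, uncorrelated contributions the intensity is 12× that of one unit, giving a rise of 10·log₁₀ 12.
L_total = 61.8 + 10·log₁₀(12) = 61.8 + 10.792 = 72.59 dB(A).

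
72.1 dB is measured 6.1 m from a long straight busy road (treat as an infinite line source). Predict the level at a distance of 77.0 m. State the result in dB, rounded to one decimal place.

61.1 dB

Line-source attenuation: ΔL = 10·log₁₀(r₂/r₁) = 10·log₁₀(77.0/6.1) = 11.012 dB.
L₂ = 72.1 − 10·log₁₀(77.0/6.1) = 72.1 − 11.012 = 61.09 dB.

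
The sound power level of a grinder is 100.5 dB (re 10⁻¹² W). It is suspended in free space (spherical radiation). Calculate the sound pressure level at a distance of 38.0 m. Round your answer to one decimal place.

The power spreads over a sphere of area 4π·r², so L_p = L_w − 10·log₁₀(4π·r²).
4π·r² = 1.815e+04 m², 10·log₁₀ of that is 42.588 dB.
L_p = 100.5 − 42.588 = 57.91 dB.

57.9 dB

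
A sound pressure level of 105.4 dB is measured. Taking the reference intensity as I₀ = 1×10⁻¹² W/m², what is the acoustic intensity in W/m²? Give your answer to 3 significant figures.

I = I₀·10^(L/10) = 10⁻¹² × 10^(105.4/10) = 10^(-1.460).

0.0347 W/m²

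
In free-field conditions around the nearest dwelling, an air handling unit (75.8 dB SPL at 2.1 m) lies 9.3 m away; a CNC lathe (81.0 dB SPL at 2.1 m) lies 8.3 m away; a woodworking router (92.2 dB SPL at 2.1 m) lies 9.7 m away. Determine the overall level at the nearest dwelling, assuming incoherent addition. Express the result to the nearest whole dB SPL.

79 dB SPL

Propagate each source to the receiver with L = L_ref − 20·log₁₀(r/r_ref), then add intensities.
air handling unit: 75.8 − 20·log₁₀(9.3/2.1) = 75.8 − 12.93 = 62.87 dB SPL.
CNC lathe: 81.0 − 20·log₁₀(8.3/2.1) = 81.0 − 11.94 = 69.06 dB SPL.
woodworking router: 92.2 − 20·log₁₀(9.7/2.1) = 92.2 − 13.29 = 78.91 dB SPL.
Σ 10^(L/10) = 8.778e+07 → L_total = 10·log₁₀(8.778e+07) = 79.43 dB SPL.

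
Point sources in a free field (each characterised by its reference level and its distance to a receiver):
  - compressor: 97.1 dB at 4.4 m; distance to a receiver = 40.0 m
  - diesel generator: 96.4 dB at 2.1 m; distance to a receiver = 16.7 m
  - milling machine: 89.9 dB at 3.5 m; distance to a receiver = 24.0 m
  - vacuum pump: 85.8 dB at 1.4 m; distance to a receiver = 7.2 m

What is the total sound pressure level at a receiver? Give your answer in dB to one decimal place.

82.2 dB

Propagate each source to the receiver with L = L_ref − 20·log₁₀(r/r_ref), then add intensities.
compressor: 97.1 − 20·log₁₀(40.0/4.4) = 97.1 − 19.17 = 77.93 dB.
diesel generator: 96.4 − 20·log₁₀(16.7/2.1) = 96.4 − 18.01 = 78.39 dB.
milling machine: 89.9 − 20·log₁₀(24.0/3.5) = 89.9 − 16.72 = 73.18 dB.
vacuum pump: 85.8 − 20·log₁₀(7.2/1.4) = 85.8 − 14.22 = 71.58 dB.
Σ 10^(L/10) = 1.662e+08 → L_total = 10·log₁₀(1.662e+08) = 82.21 dB.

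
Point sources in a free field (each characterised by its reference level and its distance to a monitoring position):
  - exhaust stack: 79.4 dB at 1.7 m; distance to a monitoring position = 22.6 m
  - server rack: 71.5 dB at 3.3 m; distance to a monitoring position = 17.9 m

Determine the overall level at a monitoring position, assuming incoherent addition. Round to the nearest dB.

60 dB

Propagate each source to the receiver with L = L_ref − 20·log₁₀(r/r_ref), then add intensities.
exhaust stack: 79.4 − 20·log₁₀(22.6/1.7) = 79.4 − 22.47 = 56.93 dB.
server rack: 71.5 − 20·log₁₀(17.9/3.3) = 71.5 − 14.69 = 56.81 dB.
Σ 10^(L/10) = 9.729e+05 → L_total = 10·log₁₀(9.729e+05) = 59.88 dB.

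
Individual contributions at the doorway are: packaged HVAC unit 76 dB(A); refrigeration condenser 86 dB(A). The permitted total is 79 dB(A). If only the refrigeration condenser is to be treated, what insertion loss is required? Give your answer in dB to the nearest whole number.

Fixed contribution from the other source: Σ 10^(L/10) = 10^(76/10) = 3.981e+07 (76.00 dB(A)).
To meet 79 dB(A) overall, the treated refrigeration condenser may contribute at most 10^(79/10) − 3.981e+07 = 3.962e+07, i.e. 75.98 dB(A).
So the refrigeration condenser must be reduced from 86 to 75.98 dB(A): IL = 10.02 dB.

10 dB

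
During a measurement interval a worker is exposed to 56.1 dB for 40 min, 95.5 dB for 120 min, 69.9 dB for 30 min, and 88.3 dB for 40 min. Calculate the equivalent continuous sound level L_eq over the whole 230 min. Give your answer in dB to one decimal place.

92.9 dB

The energy average is taken in the linear domain: L_eq = 10·log₁₀[(Σ tᵢ·10^(Lᵢ/10))/T], T = 230 min.
Σ tᵢ·10^(Lᵢ/10) = 40·10^(56.1/10) + 120·10^(95.5/10) + 30·10^(69.9/10) + 40·10^(88.3/10) = 4.531e+11.
L_eq = 10·log₁₀(4.531e+11/230) = 92.94 dB.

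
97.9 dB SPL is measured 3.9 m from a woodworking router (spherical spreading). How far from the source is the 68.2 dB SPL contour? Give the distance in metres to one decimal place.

For a point source L₁ − L₂ = 20·log₁₀(r₂/r₁), so r₂ = r₁·10^((L₁−L₂)/20).
r₂ = 3.9·10^((97.9−68.2)/20) = 3.9·10^(29.7/20) = 119.14 m.

119.1 m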